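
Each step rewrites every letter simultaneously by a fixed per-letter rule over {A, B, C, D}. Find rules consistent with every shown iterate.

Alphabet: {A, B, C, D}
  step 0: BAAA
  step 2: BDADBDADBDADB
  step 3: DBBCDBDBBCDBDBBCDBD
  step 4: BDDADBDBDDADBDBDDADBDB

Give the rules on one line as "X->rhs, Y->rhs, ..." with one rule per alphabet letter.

  step 3 ⇒ step 4: DBBCDBDBBCDBDBBCDBD ⇒ B·D·D·AD·B·D·B·D·D·AD·B·D·B·D·D·AD·B·D·B
    B ↦ D
    C ↦ AD
    D ↦ B
  step 2 ⇒ step 3: BDADBDADBDADB ⇒ D·B·BCD·B·D·B·BCD·B·D·B·BCD·B·D
    A ↦ BCD

A->BCD, B->D, C->AD, D->B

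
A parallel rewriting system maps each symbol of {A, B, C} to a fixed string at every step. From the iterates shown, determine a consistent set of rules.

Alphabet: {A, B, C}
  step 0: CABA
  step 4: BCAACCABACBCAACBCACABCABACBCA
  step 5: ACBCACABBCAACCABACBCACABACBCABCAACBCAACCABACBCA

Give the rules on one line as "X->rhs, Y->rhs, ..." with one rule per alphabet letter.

A->CA, B->AC, C->B

  step 4 ⇒ step 5: BCAACCABACBCAACBCACABCABACBCA ⇒ AC·B·CA·CA·B·B·CA·AC·CA·B·AC·B·CA·CA·B·AC·B·CA·B·CA·AC·B·CA·AC·CA·B·AC·B·CA
    A ↦ CA
    B ↦ AC
    C ↦ B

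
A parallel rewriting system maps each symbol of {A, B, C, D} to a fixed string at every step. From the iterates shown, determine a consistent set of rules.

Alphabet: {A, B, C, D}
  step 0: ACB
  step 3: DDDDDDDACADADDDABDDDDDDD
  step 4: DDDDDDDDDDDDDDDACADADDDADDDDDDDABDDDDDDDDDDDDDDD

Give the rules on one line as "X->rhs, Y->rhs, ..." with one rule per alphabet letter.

A->DA, B->BD, C->CA, D->DD

  step 3 ⇒ step 4: DDDDDDDACADADDDABDDDDDDD ⇒ DD·DD·DD·DD·DD·DD·DD·DA·CA·DA·DD·DA·DD·DD·DD·DA·BD·DD·DD·DD·DD·DD·DD·DD
    A ↦ DA
    B ↦ BD
    C ↦ CA
    D ↦ DD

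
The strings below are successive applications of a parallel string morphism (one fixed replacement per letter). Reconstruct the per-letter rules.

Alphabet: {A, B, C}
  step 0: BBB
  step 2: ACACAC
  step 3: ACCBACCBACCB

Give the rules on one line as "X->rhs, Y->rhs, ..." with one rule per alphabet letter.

A->AC, B->A, C->CB

  step 2 ⇒ step 3: ACACAC ⇒ AC·CB·AC·CB·AC·CB
    A ↦ AC
    C ↦ CB
    B ↦ A  (constrained at step 0)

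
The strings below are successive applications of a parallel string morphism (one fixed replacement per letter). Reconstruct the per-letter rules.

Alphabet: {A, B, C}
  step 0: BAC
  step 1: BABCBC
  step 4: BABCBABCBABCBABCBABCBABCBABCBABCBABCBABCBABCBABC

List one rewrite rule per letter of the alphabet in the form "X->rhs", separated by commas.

A->BC, B->BA, C->BC

  step 0 ⇒ step 1: BAC ⇒ BA·BC·BC
    A ↦ BC
    B ↦ BA
    C ↦ BC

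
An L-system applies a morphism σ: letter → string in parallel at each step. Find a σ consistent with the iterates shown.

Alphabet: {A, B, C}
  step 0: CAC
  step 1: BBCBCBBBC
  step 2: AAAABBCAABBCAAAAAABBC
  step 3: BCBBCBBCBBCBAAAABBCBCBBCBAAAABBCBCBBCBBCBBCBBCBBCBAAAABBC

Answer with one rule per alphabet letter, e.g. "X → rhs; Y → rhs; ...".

  step 2 ⇒ step 3: AAAABBCAABBCAAAAAABBC ⇒ BCB·BCB·BCB·BCB·AA·AA·BBC·BCB·BCB·AA·AA·BBC·BCB·BCB·BCB·BCB·BCB·BCB·AA·AA·BBC
    A ↦ BCB
    B ↦ AA
    C ↦ BBC

A->BCB, B->AA, C->BBC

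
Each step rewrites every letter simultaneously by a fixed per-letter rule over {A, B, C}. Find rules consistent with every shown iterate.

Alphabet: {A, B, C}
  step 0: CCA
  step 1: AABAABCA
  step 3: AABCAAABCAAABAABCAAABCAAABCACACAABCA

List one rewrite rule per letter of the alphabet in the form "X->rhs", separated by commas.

  step 0 ⇒ step 1: CCA ⇒ AAB·AAB·CA
    A ↦ CA
    C ↦ AAB
    B ↦ C  (constrained at step 1)

A->CA, B->C, C->AAB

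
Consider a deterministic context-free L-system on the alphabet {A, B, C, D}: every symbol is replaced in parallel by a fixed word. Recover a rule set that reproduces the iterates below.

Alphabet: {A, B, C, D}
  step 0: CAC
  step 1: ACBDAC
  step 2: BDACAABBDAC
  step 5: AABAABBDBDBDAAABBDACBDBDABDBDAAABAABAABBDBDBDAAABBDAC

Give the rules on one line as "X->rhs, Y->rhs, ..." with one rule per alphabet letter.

  step 1 ⇒ step 2: ACBDAC ⇒ BD·AC·A·AB·BD·AC
    A ↦ BD
    B ↦ A
    C ↦ AC
    D ↦ AB

A->BD, B->A, C->AC, D->AB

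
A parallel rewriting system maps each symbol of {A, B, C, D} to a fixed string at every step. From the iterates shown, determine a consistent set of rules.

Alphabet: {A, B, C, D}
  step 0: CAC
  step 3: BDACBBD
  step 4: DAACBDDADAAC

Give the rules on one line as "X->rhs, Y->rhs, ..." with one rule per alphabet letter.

A->B, B->DA, C->D, D->AC

  step 3 ⇒ step 4: BDACBBD ⇒ DA·AC·B·D·DA·DA·AC
    A ↦ B
    B ↦ DA
    C ↦ D
    D ↦ AC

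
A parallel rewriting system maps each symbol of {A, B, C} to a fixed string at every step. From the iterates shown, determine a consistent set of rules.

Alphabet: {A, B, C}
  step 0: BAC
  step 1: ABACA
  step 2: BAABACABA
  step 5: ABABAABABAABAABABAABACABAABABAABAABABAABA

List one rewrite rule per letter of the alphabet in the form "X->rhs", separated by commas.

A->BA, B->A, C->CA

  step 1 ⇒ step 2: ABACA ⇒ BA·A·BA·CA·BA
    A ↦ BA
    B ↦ A
    C ↦ CA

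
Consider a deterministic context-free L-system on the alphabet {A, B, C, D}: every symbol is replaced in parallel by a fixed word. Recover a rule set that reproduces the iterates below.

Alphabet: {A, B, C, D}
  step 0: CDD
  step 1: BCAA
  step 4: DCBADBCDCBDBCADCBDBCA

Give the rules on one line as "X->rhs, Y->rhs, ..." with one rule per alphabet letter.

A->DCB, B->D, C->BC, D->A

  step 0 ⇒ step 1: CDD ⇒ BC·A·A
    C ↦ BC
    D ↦ A
    A ↦ DCB  (constrained at step 1)
    B ↦ D  (constrained at step 1)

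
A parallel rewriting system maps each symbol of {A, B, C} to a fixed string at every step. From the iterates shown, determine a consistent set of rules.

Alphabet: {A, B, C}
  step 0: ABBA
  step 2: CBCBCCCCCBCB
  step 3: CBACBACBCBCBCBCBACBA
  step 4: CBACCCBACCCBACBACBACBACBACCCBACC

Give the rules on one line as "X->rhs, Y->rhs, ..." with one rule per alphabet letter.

A->CC, B->A, C->CB

  step 3 ⇒ step 4: CBACBACBCBCBCBCBACBA ⇒ CB·A·CC·CB·A·CC·CB·A·CB·A·CB·A·CB·A·CB·A·CC·CB·A·CC
    A ↦ CC
    B ↦ A
    C ↦ CB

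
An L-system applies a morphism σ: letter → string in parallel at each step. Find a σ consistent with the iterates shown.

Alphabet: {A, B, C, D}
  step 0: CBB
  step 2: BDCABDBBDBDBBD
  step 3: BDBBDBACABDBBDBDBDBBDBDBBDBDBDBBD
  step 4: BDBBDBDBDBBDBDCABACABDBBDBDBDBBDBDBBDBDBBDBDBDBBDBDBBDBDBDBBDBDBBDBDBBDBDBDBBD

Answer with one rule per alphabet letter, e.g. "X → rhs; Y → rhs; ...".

A->CA, B->BD, C->BA, D->BBD

  step 3 ⇒ step 4: BDBBDBACABDBBDBDBDBBDBDBBDBDBDBBD ⇒ BD·BBD·BD·BD·BBD·BD·CA·BA·CA·BD·BBD·BD·BD·BBD·BD·BBD·BD·BBD·BD·BD·BBD·BD·BBD·BD·BD·BBD·BD·BBD·BD·BBD·BD·BD·BBD
    A ↦ CA
    B ↦ BD
    C ↦ BA
    D ↦ BBD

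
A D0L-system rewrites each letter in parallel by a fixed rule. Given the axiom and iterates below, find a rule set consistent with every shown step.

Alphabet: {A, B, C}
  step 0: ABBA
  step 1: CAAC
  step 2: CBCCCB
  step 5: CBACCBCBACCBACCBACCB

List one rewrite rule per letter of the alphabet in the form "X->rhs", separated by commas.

A->C, B->A, C->CB

  step 1 ⇒ step 2: CAAC ⇒ CB·C·C·CB
    A ↦ C
    C ↦ CB
  step 0 ⇒ step 1: ABBA ⇒ C·A·A·C
    B ↦ A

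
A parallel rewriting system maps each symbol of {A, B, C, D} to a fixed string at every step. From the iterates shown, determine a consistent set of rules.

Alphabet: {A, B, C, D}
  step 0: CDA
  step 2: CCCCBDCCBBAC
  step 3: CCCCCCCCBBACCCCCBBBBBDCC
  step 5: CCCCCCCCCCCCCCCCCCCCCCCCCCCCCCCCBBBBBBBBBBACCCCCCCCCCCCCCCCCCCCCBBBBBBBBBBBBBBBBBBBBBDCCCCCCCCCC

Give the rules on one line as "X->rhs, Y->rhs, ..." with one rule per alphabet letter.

  step 2 ⇒ step 3: CCCCBDCCBBAC ⇒ CC·CC·CC·CC·BB·AC·CC·CC·BB·BB·BD·CC
    A ↦ BD
    B ↦ BB
    C ↦ CC
    D ↦ AC

A->BD, B->BB, C->CC, D->AC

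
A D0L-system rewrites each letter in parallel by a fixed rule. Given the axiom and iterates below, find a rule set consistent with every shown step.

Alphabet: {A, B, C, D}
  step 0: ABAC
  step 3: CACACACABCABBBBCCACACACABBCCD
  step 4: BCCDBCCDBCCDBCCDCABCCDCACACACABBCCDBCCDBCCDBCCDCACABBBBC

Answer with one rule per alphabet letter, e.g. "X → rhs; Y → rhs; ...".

A->CCD, B->CA, C->B, D->BBC

  step 3 ⇒ step 4: CACACACABCABBBBCCACACACABBCCD ⇒ B·CCD·B·CCD·B·CCD·B·CCD·CA·B·CCD·CA·CA·CA·CA·B·B·CCD·B·CCD·B·CCD·B·CCD·CA·CA·B·B·BBC
    A ↦ CCD
    B ↦ CA
    C ↦ B
    D ↦ BBC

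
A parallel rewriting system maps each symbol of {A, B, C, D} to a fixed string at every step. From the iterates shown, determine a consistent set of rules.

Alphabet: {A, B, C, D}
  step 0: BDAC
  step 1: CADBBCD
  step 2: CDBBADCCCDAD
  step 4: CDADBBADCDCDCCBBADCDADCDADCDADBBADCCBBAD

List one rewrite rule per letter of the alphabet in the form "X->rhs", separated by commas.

A->BB, B->C, C->CD, D->AD

  step 1 ⇒ step 2: CADBBCD ⇒ CD·BB·AD·C·C·CD·AD
    A ↦ BB
    B ↦ C
    C ↦ CD
    D ↦ AD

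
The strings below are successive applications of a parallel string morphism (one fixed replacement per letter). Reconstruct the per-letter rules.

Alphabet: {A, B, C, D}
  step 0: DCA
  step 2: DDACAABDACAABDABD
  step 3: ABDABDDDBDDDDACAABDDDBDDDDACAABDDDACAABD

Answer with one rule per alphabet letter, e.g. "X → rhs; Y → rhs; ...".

  step 2 ⇒ step 3: DDACAABDACAABDABD ⇒ ABD·ABD·DD·B·DD·DD·ACA·ABD·DD·B·DD·DD·ACA·ABD·DD·ACA·ABD
    A ↦ DD
    B ↦ ACA
    C ↦ B
    D ↦ ABD

A->DD, B->ACA, C->B, D->ABD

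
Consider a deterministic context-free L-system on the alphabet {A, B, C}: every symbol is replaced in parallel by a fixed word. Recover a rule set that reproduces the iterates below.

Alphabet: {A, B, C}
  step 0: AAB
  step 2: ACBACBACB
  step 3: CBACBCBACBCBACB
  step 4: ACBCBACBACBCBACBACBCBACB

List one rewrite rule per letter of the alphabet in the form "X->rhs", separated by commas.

A->CB, B->CB, C->A

  step 3 ⇒ step 4: CBACBCBACBCBACB ⇒ A·CB·CB·A·CB·A·CB·CB·A·CB·A·CB·CB·A·CB
    A ↦ CB
    B ↦ CB
    C ↦ A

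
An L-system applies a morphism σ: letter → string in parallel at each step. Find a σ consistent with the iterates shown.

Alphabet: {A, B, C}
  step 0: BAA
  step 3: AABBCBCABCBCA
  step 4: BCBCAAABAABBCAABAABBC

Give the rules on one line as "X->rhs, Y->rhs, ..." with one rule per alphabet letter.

A->BC, B->A, C->AB

  step 3 ⇒ step 4: AABBCBCABCBCA ⇒ BC·BC·A·A·AB·A·AB·BC·A·AB·A·AB·BC
    A ↦ BC
    B ↦ A
    C ↦ AB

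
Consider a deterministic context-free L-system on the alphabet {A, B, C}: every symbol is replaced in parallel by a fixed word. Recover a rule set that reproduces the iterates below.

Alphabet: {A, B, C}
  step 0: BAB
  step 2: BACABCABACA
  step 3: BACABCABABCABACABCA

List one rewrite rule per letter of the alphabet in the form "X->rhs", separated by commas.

A->CA, B->BA, C->B

  step 2 ⇒ step 3: BACABCABACA ⇒ BA·CA·B·CA·BA·B·CA·BA·CA·B·CA
    A ↦ CA
    B ↦ BA
    C ↦ B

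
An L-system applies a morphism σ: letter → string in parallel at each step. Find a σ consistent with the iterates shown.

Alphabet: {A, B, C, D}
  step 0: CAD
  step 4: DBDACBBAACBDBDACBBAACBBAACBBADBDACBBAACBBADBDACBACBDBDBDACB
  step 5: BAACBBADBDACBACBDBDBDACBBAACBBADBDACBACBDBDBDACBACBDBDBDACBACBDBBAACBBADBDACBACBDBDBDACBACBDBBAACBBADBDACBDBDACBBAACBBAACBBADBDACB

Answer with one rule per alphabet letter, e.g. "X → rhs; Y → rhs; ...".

A->DB, B->ACB, C->D, D->BA

  step 4 ⇒ step 5: DBDACBBAACBDBDACBBAACBBAACBBADBDACBBAACBBADBDACBACBDBDBDACB ⇒ BA·ACB·BA·DB·D·ACB·ACB·DB·DB·D·ACB·BA·ACB·BA·DB·D·ACB·ACB·DB·DB·D·ACB·ACB·DB·DB·D·ACB·ACB·DB·BA·ACB·BA·DB·D·ACB·ACB·DB·DB·D·ACB·ACB·DB·BA·ACB·BA·DB·D·ACB·DB·D·ACB·BA·ACB·BA·ACB·BA·DB·D·ACB
    A ↦ DB
    B ↦ ACB
    C ↦ D
    D ↦ BA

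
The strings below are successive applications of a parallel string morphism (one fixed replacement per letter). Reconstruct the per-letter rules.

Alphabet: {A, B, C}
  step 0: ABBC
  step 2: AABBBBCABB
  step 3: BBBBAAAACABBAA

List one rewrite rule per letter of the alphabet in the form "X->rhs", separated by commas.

  step 2 ⇒ step 3: AABBBBCABB ⇒ BB·BB·A·A·A·A·CA·BB·A·A
    A ↦ BB
    B ↦ A
    C ↦ CA

A->BB, B->A, C->CA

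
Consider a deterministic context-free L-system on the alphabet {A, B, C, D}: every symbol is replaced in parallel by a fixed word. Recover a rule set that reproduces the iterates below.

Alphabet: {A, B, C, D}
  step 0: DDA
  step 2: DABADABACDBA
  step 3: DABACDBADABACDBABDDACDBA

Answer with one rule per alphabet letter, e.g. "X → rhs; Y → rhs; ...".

A->BA, B->CD, C->BD, D->DA

  step 2 ⇒ step 3: DABADABACDBA ⇒ DA·BA·CD·BA·DA·BA·CD·BA·BD·DA·CD·BA
    A ↦ BA
    B ↦ CD
    C ↦ BD
    D ↦ DA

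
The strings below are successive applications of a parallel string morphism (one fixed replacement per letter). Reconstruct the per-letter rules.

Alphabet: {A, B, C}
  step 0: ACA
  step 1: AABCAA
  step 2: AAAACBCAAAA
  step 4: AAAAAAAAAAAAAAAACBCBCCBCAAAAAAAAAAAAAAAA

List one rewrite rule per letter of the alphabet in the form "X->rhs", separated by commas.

  step 1 ⇒ step 2: AABCAA ⇒ AA·AA·C·BC·AA·AA
    A ↦ AA
    B ↦ C
    C ↦ BC

A->AA, B->C, C->BC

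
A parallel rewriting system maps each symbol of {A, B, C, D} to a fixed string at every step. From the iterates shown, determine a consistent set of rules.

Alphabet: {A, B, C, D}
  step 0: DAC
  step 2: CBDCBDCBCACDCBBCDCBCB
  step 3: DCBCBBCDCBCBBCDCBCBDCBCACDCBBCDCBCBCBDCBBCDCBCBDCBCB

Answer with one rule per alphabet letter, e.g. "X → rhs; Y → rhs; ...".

  step 2 ⇒ step 3: CBDCBDCBCACDCBBCDCBCB ⇒ DCB·CB·BC·DCB·CB·BC·DCB·CB·DCB·CAC·DCB·BC·DCB·CB·CB·DCB·BC·DCB·CB·DCB·CB
    A ↦ CAC
    B ↦ CB
    C ↦ DCB
    D ↦ BC

A->CAC, B->CB, C->DCB, D->BC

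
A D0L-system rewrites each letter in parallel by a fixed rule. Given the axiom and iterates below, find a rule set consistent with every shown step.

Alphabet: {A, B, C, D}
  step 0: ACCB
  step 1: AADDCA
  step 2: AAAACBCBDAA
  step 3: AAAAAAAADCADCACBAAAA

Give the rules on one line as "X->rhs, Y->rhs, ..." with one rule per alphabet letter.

A->AA, B->CA, C->D, D->CB

  step 2 ⇒ step 3: AAAACBCBDAA ⇒ AA·AA·AA·AA·D·CA·D·CA·CB·AA·AA
    A ↦ AA
    B ↦ CA
    C ↦ D
    D ↦ CB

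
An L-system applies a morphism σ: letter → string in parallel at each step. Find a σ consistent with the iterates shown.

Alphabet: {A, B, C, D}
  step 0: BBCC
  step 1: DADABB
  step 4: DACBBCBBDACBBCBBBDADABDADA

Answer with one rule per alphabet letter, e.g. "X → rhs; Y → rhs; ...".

  step 0 ⇒ step 1: BBCC ⇒ DA·DA·B·B
    B ↦ DA
    C ↦ B
    A ↦ B  (constrained at step 1)
    D ↦ CB  (constrained at step 1)

A->B, B->DA, C->B, D->CB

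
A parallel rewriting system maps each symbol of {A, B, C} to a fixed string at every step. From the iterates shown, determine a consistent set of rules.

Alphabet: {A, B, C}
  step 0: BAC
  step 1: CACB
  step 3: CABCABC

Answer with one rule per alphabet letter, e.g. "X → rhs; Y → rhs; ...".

A->C, B->CA, C->B

  step 0 ⇒ step 1: BAC ⇒ CA·C·B
    A ↦ C
    B ↦ CA
    C ↦ B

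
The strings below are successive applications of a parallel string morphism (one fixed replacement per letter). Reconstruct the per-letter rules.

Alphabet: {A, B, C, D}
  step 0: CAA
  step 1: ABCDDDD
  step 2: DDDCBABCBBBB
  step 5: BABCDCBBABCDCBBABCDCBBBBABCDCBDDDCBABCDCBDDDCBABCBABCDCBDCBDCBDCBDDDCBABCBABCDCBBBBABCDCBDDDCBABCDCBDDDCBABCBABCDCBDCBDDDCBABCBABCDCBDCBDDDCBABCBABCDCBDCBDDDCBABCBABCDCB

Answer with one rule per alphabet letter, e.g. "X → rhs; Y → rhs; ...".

  step 1 ⇒ step 2: ABCDDDD ⇒ DD·DCB·ABC·B·B·B·B
    A ↦ DD
    B ↦ DCB
    C ↦ ABC
    D ↦ B

A->DD, B->DCB, C->ABC, D->B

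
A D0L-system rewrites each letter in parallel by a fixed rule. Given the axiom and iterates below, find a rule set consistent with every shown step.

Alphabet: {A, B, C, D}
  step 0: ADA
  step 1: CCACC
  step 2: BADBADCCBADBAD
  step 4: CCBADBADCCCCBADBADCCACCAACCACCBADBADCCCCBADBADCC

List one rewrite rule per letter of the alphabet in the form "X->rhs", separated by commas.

A->CC, B->A, C->BAD, D->A

  step 1 ⇒ step 2: CCACC ⇒ BAD·BAD·CC·BAD·BAD
    A ↦ CC
    C ↦ BAD
    B ↦ A  (constrained at step 2)
  step 0 ⇒ step 1: ADA ⇒ CC·A·CC
    D ↦ A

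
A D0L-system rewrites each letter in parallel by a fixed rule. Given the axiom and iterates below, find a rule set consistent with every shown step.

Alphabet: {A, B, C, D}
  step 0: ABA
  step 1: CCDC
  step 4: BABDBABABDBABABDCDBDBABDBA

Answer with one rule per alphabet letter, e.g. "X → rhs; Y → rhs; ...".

  step 0 ⇒ step 1: ABA ⇒ C·CD·C
    A ↦ C
    B ↦ CD
    C ↦ BA  (constrained at step 1)
    D ↦ BD  (constrained at step 1)

A->C, B->CD, C->BA, D->BD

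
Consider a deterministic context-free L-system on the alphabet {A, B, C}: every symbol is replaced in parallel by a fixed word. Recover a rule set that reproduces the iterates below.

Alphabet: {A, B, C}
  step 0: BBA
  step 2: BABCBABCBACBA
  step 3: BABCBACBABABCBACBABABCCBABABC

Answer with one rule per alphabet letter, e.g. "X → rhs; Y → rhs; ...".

A->BC, B->BA, C->CBA

  step 2 ⇒ step 3: BABCBABCBACBA ⇒ BA·BC·BA·CBA·BA·BC·BA·CBA·BA·BC·CBA·BA·BC
    A ↦ BC
    B ↦ BA
    C ↦ CBA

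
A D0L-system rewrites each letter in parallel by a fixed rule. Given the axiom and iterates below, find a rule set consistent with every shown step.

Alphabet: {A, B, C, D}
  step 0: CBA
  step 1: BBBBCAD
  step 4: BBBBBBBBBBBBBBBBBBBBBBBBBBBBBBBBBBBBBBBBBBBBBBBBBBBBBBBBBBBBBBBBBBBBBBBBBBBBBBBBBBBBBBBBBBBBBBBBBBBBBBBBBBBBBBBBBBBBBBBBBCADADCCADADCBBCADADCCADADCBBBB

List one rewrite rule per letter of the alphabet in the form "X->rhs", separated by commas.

  step 0 ⇒ step 1: CBA ⇒ B·BBB·CAD
    A ↦ CAD
    B ↦ BBB
    C ↦ B
    D ↦ ADC  (constrained at step 1)

A->CAD, B->BBB, C->B, D->ADC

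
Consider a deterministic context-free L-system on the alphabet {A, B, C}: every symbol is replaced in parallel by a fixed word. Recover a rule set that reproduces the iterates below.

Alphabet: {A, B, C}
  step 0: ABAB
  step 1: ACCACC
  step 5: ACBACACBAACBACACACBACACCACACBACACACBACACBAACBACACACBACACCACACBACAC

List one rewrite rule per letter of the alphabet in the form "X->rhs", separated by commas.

A->AC, B->C, C->BA

  step 0 ⇒ step 1: ABAB ⇒ AC·C·AC·C
    A ↦ AC
    B ↦ C
    C ↦ BA  (constrained at step 1)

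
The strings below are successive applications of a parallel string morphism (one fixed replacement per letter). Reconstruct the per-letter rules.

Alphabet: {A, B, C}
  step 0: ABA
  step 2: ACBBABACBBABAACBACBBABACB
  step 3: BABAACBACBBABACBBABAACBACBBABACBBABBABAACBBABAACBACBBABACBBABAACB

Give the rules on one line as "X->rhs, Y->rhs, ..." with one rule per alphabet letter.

  step 2 ⇒ step 3: ACBBABACBBABAACBACBBABACB ⇒ BAB·A·ACB·ACB·BAB·ACB·BAB·A·ACB·ACB·BAB·ACB·BAB·BAB·A·ACB·BAB·A·ACB·ACB·BAB·ACB·BAB·A·ACB
    A ↦ BAB
    B ↦ ACB
    C ↦ A

A->BAB, B->ACB, C->A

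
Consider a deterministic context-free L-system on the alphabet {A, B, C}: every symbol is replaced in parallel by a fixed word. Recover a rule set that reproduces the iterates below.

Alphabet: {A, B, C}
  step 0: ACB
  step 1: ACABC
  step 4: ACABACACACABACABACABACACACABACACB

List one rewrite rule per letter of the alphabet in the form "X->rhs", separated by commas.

  step 0 ⇒ step 1: ACB ⇒ ACA·B·C
    A ↦ ACA
    B ↦ C
    C ↦ B

A->ACA, B->C, C->B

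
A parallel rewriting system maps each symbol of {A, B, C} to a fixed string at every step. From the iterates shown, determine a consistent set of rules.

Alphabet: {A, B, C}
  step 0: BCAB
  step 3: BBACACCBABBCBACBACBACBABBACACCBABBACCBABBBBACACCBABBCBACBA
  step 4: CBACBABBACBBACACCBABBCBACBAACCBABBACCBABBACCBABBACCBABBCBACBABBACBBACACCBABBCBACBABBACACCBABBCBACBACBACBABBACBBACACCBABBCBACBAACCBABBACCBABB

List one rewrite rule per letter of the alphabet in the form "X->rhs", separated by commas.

A->BB, B->CBA, C->AC

  step 3 ⇒ step 4: BBACACCBABBCBACBACBACBABBACACCBABBACCBABBBBACACCBABBCBACBA ⇒ CBA·CBA·BB·AC·BB·AC·AC·CBA·BB·CBA·CBA·AC·CBA·BB·AC·CBA·BB·AC·CBA·BB·AC·CBA·BB·CBA·CBA·BB·AC·BB·AC·AC·CBA·BB·CBA·CBA·BB·AC·AC·CBA·BB·CBA·CBA·CBA·CBA·BB·AC·BB·AC·AC·CBA·BB·CBA·CBA·AC·CBA·BB·AC·CBA·BB
    A ↦ BB
    B ↦ CBA
    C ↦ AC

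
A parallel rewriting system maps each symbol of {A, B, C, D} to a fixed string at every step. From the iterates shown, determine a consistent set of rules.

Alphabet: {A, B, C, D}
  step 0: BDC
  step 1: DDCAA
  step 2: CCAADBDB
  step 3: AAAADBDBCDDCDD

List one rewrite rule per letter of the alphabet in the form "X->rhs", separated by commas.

  step 2 ⇒ step 3: CCAADBDB ⇒ AA·AA·DB·DB·C·DD·C·DD
    A ↦ DB
    B ↦ DD
    C ↦ AA
    D ↦ C

A->DB, B->DD, C->AA, D->C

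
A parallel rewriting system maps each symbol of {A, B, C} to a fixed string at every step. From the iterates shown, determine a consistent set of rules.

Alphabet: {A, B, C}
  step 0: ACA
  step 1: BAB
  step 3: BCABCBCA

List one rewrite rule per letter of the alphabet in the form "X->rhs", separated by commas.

  step 0 ⇒ step 1: ACA ⇒ B·A·B
    A ↦ B
    C ↦ A
    B ↦ BC  (constrained at step 1)

A->B, B->BC, C->A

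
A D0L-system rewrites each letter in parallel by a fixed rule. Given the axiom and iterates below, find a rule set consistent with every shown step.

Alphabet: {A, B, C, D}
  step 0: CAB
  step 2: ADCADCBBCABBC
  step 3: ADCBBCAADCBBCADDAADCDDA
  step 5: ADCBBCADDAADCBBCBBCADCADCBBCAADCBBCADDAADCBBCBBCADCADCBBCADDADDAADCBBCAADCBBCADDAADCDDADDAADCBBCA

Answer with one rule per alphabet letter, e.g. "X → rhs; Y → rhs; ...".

  step 2 ⇒ step 3: ADCADCBBCABBC ⇒ ADC·BBC·A·ADC·BBC·A·D·D·A·ADC·D·D·A
    A ↦ ADC
    B ↦ D
    C ↦ A
    D ↦ BBC

A->ADC, B->D, C->A, D->BBC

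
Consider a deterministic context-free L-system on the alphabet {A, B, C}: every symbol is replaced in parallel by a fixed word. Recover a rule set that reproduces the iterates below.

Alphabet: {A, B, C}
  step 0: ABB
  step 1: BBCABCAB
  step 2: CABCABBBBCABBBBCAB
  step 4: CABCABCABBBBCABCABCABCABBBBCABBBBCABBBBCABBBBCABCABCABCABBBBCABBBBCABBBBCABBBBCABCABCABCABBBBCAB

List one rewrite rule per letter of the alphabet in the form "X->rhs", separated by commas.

A->BB, B->CAB, C->B

  step 1 ⇒ step 2: BBCABCAB ⇒ CAB·CAB·B·BB·CAB·B·BB·CAB
    A ↦ BB
    B ↦ CAB
    C ↦ B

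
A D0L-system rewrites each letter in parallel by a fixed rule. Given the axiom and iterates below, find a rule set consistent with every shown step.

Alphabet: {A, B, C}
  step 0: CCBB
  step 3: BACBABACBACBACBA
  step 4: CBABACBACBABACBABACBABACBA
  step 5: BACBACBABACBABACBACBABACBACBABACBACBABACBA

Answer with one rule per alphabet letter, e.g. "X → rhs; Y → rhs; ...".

  step 4 ⇒ step 5: CBABACBACBABACBABACBABACBA ⇒ BA·C·BA·C·BA·BA·C·BA·BA·C·BA·C·BA·BA·C·BA·C·BA·BA·C·BA·C·BA·BA·C·BA
    A ↦ BA
    B ↦ C
    C ↦ BA

A->BA, B->C, C->BA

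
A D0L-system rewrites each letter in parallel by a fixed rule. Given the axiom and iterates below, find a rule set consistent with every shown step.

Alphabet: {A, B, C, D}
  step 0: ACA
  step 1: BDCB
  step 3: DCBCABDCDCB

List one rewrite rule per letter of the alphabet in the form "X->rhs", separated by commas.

A->B, B->CA, C->DC, D->B

  step 0 ⇒ step 1: ACA ⇒ B·DC·B
    A ↦ B
    C ↦ DC
    B ↦ CA  (constrained at step 1)
    D ↦ B  (constrained at step 1)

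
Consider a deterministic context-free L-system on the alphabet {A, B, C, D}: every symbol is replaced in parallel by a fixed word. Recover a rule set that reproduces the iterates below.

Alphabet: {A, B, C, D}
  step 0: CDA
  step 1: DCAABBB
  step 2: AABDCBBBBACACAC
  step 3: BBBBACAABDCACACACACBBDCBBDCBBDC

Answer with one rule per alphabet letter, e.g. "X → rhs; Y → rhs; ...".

A->BB, B->AC, C->DC, D->AAB

  step 2 ⇒ step 3: AABDCBBBBACACAC ⇒ BB·BB·AC·AAB·DC·AC·AC·AC·AC·BB·DC·BB·DC·BB·DC
    A ↦ BB
    B ↦ AC
    C ↦ DC
    D ↦ AAB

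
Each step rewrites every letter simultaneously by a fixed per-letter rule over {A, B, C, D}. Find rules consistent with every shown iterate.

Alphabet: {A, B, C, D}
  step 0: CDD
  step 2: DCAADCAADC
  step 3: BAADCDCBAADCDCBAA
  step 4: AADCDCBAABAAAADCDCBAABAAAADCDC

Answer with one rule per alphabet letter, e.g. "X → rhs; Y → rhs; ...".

  step 3 ⇒ step 4: BAADCDCBAADCDCBAA ⇒ AA·DC·DC·BA·A·BA·A·AA·DC·DC·BA·A·BA·A·AA·DC·DC
    A ↦ DC
    B ↦ AA
    C ↦ A
    D ↦ BA

A->DC, B->AA, C->A, D->BA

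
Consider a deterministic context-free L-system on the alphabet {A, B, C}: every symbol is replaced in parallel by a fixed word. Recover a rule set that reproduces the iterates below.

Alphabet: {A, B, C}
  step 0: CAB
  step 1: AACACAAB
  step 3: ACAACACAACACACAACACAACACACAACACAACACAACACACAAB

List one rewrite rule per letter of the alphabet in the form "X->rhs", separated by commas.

  step 0 ⇒ step 1: CAB ⇒ AAC·AC·AAB
    A ↦ AC
    B ↦ AAB
    C ↦ AAC

A->AC, B->AAB, C->AAC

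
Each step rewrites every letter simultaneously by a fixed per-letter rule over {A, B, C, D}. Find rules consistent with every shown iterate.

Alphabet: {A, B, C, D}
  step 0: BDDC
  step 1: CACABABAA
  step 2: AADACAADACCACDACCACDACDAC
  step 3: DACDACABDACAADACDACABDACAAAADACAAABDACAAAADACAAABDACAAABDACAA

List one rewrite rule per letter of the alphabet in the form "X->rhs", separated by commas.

A->DAC, B->CAC, C->AA, D->AB

  step 2 ⇒ step 3: AADACAADACCACDACCACDACDAC ⇒ DAC·DAC·AB·DAC·AA·DAC·DAC·AB·DAC·AA·AA·DAC·AA·AB·DAC·AA·AA·DAC·AA·AB·DAC·AA·AB·DAC·AA
    A ↦ DAC
    C ↦ AA
    D ↦ AB
  step 0 ⇒ step 1: BDDC ⇒ CAC·AB·AB·AA
    B ↦ CAC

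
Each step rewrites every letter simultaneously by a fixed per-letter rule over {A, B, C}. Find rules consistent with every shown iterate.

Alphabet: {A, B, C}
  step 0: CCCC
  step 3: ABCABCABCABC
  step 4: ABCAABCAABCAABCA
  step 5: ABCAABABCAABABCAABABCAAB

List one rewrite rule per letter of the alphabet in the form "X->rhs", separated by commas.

A->AB, B->C, C->A

  step 4 ⇒ step 5: ABCAABCAABCAABCA ⇒ AB·C·A·AB·AB·C·A·AB·AB·C·A·AB·AB·C·A·AB
    A ↦ AB
    B ↦ C
    C ↦ A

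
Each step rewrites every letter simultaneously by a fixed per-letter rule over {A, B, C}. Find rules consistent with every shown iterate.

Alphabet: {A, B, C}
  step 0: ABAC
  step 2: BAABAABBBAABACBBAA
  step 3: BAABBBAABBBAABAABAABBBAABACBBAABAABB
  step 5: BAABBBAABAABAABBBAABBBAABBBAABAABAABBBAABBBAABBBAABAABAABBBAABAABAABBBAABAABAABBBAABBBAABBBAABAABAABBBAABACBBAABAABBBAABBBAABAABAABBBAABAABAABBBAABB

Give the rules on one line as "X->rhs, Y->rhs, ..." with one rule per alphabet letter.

  step 2 ⇒ step 3: BAABAABBBAABACBBAA ⇒ BAA·B·B·BAA·B·B·BAA·BAA·BAA·B·B·BAA·B·ACB·BAA·BAA·B·B
    A ↦ B
    B ↦ BAA
    C ↦ ACB

A->B, B->BAA, C->ACB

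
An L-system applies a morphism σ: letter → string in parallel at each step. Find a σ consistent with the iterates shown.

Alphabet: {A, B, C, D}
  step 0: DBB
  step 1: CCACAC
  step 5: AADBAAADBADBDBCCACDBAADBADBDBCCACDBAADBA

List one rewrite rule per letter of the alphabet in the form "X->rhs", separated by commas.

A->DB, B->AC, C->A, D->CC

  step 0 ⇒ step 1: DBB ⇒ CC·AC·AC
    B ↦ AC
    D ↦ CC
    A ↦ DB  (constrained at step 1)
    C ↦ A  (constrained at step 1)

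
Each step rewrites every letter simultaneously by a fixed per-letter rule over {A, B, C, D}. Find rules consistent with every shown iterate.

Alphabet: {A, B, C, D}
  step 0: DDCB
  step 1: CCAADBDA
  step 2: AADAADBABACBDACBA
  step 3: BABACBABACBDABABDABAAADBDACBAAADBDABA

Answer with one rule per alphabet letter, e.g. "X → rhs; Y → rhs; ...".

  step 2 ⇒ step 3: AADAADBABACBDACBA ⇒ BA·BA·C·BA·BA·C·BDA·BA·BDA·BA·AAD·BDA·C·BA·AAD·BDA·BA
    A ↦ BA
    B ↦ BDA
    C ↦ AAD
    D ↦ C

A->BA, B->BDA, C->AAD, D->C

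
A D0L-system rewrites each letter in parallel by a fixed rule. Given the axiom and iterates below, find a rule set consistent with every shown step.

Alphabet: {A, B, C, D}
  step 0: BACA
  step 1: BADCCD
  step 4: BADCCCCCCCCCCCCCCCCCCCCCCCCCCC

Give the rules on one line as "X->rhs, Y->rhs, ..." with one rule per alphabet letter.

A->D, B->BA, C->CC, D->C

  step 0 ⇒ step 1: BACA ⇒ BA·D·CC·D
    A ↦ D
    B ↦ BA
    C ↦ CC
    D ↦ C  (constrained at step 1)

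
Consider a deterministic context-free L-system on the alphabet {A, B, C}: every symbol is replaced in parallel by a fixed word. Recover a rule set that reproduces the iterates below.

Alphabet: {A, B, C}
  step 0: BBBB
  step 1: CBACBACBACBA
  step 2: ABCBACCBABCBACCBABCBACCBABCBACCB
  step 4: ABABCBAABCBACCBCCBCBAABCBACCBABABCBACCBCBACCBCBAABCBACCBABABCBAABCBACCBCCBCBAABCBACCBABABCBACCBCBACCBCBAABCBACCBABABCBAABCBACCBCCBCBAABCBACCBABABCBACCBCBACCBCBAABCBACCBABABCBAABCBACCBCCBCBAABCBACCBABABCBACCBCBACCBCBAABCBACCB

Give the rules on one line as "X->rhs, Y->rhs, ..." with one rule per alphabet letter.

A->CCB, B->CBA, C->AB

  step 1 ⇒ step 2: CBACBACBACBA ⇒ AB·CBA·CCB·AB·CBA·CCB·AB·CBA·CCB·AB·CBA·CCB
    A ↦ CCB
    B ↦ CBA
    C ↦ AB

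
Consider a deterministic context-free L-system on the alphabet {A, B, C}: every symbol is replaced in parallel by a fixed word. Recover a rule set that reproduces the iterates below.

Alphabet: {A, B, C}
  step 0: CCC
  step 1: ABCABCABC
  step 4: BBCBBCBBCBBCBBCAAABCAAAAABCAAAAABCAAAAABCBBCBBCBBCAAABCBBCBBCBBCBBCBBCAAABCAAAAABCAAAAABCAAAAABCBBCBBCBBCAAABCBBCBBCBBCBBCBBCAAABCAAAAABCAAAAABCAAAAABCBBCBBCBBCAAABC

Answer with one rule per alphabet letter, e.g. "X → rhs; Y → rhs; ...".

  step 0 ⇒ step 1: CCC ⇒ ABC·ABC·ABC
    C ↦ ABC
    A ↦ BBC  (constrained at step 1)
    B ↦ AA  (constrained at step 1)

A->BBC, B->AA, C->ABC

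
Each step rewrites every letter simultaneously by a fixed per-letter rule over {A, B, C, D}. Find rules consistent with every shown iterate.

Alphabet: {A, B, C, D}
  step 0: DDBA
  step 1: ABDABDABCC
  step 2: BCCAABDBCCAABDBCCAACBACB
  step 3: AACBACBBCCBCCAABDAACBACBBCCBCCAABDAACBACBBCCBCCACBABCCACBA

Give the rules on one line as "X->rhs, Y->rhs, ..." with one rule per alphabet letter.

A->BCC, B->A, C->ACB, D->ABD

  step 2 ⇒ step 3: BCCAABDBCCAABDBCCAACBACB ⇒ A·ACB·ACB·BCC·BCC·A·ABD·A·ACB·ACB·BCC·BCC·A·ABD·A·ACB·ACB·BCC·BCC·ACB·A·BCC·ACB·A
    A ↦ BCC
    B ↦ A
    C ↦ ACB
    D ↦ ABD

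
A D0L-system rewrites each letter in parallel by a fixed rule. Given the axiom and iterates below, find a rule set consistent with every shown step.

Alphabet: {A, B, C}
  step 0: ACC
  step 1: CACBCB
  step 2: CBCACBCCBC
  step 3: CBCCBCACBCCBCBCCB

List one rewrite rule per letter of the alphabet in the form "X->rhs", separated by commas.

  step 2 ⇒ step 3: CBCACBCCBC ⇒ CB·C·CB·CA·CB·C·CB·CB·C·CB
    A ↦ CA
    B ↦ C
    C ↦ CB

A->CA, B->C, C->CB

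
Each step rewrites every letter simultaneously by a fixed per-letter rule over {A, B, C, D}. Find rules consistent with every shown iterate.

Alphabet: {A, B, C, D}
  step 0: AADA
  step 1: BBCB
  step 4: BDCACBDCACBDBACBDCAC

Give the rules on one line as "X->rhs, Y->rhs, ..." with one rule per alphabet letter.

A->B, B->BD, C->AC, D->C

  step 0 ⇒ step 1: AADA ⇒ B·B·C·B
    A ↦ B
    D ↦ C
    B ↦ BD  (constrained at step 1)
    C ↦ AC  (constrained at step 1)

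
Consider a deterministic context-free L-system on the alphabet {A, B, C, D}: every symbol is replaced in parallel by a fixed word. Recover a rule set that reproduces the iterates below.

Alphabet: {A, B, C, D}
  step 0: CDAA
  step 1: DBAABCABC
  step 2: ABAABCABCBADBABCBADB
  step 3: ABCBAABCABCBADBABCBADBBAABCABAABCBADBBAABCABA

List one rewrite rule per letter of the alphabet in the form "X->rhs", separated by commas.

A->ABC, B->BA, C->DB, D->A

  step 2 ⇒ step 3: ABAABCABCBADBABCBADB ⇒ ABC·BA·ABC·ABC·BA·DB·ABC·BA·DB·BA·ABC·A·BA·ABC·BA·DB·BA·ABC·A·BA
    A ↦ ABC
    B ↦ BA
    C ↦ DB
    D ↦ A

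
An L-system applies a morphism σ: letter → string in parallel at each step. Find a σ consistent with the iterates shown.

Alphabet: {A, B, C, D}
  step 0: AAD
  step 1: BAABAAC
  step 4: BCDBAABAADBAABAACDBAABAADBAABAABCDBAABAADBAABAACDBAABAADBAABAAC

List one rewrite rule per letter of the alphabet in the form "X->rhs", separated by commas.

  step 0 ⇒ step 1: AAD ⇒ BAA·BAA·C
    A ↦ BAA
    D ↦ C
    B ↦ D  (constrained at step 1)
    C ↦ B  (constrained at step 1)

A->BAA, B->D, C->B, D->C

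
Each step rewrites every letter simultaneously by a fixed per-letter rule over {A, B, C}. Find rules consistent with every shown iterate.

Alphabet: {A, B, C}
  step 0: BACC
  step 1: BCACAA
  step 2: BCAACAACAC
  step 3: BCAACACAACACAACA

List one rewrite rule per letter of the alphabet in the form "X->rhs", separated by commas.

  step 2 ⇒ step 3: BCAACAACAC ⇒ BC·A·AC·AC·A·AC·AC·A·AC·A
    A ↦ AC
    B ↦ BC
    C ↦ A

A->AC, B->BC, C->A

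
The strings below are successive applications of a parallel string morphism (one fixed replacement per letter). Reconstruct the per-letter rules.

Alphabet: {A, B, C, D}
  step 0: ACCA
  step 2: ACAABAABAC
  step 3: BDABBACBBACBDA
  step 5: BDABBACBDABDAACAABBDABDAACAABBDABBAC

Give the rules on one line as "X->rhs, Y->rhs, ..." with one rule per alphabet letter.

  step 2 ⇒ step 3: ACAABAABAC ⇒ B·DA·B·B·AC·B·B·AC·B·DA
    A ↦ B
    B ↦ AC
    C ↦ DA
    D ↦ AA  (constrained at step 3)

A->B, B->AC, C->DA, D->AA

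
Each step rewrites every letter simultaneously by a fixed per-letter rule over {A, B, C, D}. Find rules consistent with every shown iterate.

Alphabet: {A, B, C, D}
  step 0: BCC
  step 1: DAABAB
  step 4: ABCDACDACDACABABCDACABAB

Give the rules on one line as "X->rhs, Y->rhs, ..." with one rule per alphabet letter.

  step 0 ⇒ step 1: BCC ⇒ DA·AB·AB
    B ↦ DA
    C ↦ AB
    A ↦ C  (constrained at step 1)
    D ↦ AC  (constrained at step 1)

A->C, B->DA, C->AB, D->AC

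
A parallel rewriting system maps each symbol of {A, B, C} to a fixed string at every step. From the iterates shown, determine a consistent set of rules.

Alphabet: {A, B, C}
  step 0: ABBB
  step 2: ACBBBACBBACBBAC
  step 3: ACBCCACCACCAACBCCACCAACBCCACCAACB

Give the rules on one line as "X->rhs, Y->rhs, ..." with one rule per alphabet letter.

  step 2 ⇒ step 3: ACBBBACBBACBBAC ⇒ AC·B·CCA·CCA·CCA·AC·B·CCA·CCA·AC·B·CCA·CCA·AC·B
    A ↦ AC
    B ↦ CCA
    C ↦ B

A->AC, B->CCA, C->B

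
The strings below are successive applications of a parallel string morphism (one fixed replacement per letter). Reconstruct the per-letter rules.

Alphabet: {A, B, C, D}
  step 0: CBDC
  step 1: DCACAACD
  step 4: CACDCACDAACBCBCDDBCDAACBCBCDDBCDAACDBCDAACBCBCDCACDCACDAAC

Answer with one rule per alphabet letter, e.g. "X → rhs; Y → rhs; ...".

  step 0 ⇒ step 1: CBDC ⇒ D·CAC·AAC·D
    B ↦ CAC
    C ↦ D
    D ↦ AAC
    A ↦ BC  (constrained at step 1)

A->BC, B->CAC, C->D, D->AAC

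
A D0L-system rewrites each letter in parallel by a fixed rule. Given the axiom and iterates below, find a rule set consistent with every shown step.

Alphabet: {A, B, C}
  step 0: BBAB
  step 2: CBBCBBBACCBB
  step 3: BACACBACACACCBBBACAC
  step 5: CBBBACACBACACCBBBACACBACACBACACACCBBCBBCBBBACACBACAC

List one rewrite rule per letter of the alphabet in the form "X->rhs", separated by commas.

A->CB, B->AC, C->B

  step 2 ⇒ step 3: CBBCBBBACCBB ⇒ B·AC·AC·B·AC·AC·AC·CB·B·B·AC·AC
    A ↦ CB
    B ↦ AC
    C ↦ B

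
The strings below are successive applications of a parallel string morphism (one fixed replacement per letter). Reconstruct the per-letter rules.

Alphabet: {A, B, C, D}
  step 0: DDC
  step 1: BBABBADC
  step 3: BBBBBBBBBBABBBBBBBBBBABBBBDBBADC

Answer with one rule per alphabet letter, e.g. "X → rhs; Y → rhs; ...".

A->D, B->BB, C->DC, D->BBA

  step 0 ⇒ step 1: DDC ⇒ BBA·BBA·DC
    C ↦ DC
    D ↦ BBA
    A ↦ D  (constrained at step 1)
    B ↦ BB  (constrained at step 1)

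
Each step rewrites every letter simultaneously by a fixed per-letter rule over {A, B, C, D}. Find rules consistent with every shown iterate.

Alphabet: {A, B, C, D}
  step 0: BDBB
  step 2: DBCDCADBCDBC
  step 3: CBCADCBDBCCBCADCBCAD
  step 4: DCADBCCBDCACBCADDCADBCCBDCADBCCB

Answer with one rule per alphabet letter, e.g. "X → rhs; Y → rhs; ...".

  step 3 ⇒ step 4: CBCADCBDBCCBCADCBCAD ⇒ D·CA·D·BC·CB·D·CA·CB·CA·D·D·CA·D·BC·CB·D·CA·D·BC·CB
    A ↦ BC
    B ↦ CA
    C ↦ D
    D ↦ CB

A->BC, B->CA, C->D, D->CB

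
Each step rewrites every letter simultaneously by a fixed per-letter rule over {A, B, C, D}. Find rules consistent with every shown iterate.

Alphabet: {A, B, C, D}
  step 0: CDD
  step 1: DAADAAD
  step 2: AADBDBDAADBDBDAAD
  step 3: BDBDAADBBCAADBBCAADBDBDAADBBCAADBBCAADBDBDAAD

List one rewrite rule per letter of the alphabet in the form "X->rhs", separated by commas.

  step 2 ⇒ step 3: AADBDBDAADBDBDAAD ⇒ BD·BD·AAD·BBC·AAD·BBC·AAD·BD·BD·AAD·BBC·AAD·BBC·AAD·BD·BD·AAD
    A ↦ BD
    B ↦ BBC
    D ↦ AAD
  step 0 ⇒ step 1: CDD ⇒ D·AAD·AAD
    C ↦ D

A->BD, B->BBC, C->D, D->AAD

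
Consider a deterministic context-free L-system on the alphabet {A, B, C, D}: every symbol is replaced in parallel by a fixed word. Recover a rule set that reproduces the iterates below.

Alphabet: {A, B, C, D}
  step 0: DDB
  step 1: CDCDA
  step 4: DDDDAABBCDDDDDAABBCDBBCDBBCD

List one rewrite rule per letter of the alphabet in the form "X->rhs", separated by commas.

  step 0 ⇒ step 1: DDB ⇒ CD·CD·A
    B ↦ A
    D ↦ CD
    A ↦ DD  (constrained at step 1)
    C ↦ BB  (constrained at step 1)

A->DD, B->A, C->BB, D->CD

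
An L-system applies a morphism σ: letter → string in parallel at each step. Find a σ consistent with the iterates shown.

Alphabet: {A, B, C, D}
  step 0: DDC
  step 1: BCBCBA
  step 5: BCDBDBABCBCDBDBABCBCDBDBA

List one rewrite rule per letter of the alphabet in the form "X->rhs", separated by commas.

A->B, B->D, C->BA, D->BC

  step 0 ⇒ step 1: DDC ⇒ BC·BC·BA
    C ↦ BA
    D ↦ BC
    A ↦ B  (constrained at step 1)
    B ↦ D  (constrained at step 1)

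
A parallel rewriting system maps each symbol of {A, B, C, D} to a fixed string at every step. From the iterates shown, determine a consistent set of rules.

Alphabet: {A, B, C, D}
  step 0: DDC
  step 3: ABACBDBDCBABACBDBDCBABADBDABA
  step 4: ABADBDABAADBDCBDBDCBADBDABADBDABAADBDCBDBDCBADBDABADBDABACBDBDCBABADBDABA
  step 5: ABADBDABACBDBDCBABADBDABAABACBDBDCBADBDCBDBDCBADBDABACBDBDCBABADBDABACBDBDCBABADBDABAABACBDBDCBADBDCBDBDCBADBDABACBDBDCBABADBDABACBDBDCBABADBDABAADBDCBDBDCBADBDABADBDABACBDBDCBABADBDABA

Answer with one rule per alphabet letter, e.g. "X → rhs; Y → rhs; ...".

A->ABA, B->DBD, C->A, D->CB

  step 4 ⇒ step 5: ABADBDABAADBDCBDBDCBADBDABADBDABAADBDCBDBDCBADBDABADBDABACBDBDCBABADBDABA ⇒ ABA·DBD·ABA·CB·DBD·CB·ABA·DBD·ABA·ABA·CB·DBD·CB·A·DBD·CB·DBD·CB·A·DBD·ABA·CB·DBD·CB·ABA·DBD·ABA·CB·DBD·CB·ABA·DBD·ABA·ABA·CB·DBD·CB·A·DBD·CB·DBD·CB·A·DBD·ABA·CB·DBD·CB·ABA·DBD·ABA·CB·DBD·CB·ABA·DBD·ABA·A·DBD·CB·DBD·CB·A·DBD·ABA·DBD·ABA·CB·DBD·CB·ABA·DBD·ABA
    A ↦ ABA
    B ↦ DBD
    C ↦ A
    D ↦ CB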